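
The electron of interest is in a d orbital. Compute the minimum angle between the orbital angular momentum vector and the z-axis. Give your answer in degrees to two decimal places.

θ_min ≈ 35.26°

A d state has l = 2.
|L| = √(l(l+1)) ℏ = √6 ℏ.
The smallest angle corresponds to the largest L_z, i.e. m_l = l = 2, giving L_z = 2ℏ.
cos θ_min = 2/√6, so θ_min ≈ 35.26°.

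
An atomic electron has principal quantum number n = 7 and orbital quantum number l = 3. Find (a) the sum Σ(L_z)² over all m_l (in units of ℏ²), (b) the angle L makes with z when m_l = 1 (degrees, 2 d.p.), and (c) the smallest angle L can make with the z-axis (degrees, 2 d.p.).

Σ m_l² = 28, so Σ(L_z)² = 28 ℏ².
For m_l = 1: cos θ = 1/√12, θ ≈ 73.22°.
cos θ_min = 3/√12, so θ_min ≈ 30.00°.

Σ(L_z)² = 28 ℏ²; θ(m_l=1) ≈ 73.22°; θ_min ≈ 30.00°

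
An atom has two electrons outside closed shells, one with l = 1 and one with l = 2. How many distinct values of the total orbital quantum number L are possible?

3

Angular momentum addition gives L = |l₁ − l₂|, …, l₁ + l₂.
L ∈ {1, 2, 3}.
That is 3 values.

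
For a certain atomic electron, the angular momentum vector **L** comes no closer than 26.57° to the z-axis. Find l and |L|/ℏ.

At minimum angle, m_l = l, so cos θ = l/√(l(l+1)); cos²θ = l/(l+1) = 0.7999.
Thus l = 0.7999/(1 − 0.7999) ≈ 4.
Then |L| = ℏ√(4·5) = 2√5 ℏ.

l = 4, |L| = 2√5 ℏ ≈ 4.472ℏ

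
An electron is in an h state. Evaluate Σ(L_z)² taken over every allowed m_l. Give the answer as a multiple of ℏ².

Σ(L_z)² = 110 ℏ²

For an h orbital, l = 5.
m_l ∈ {-5, -4, -3, -2, -1, 0, 1, 2, 3, 4, 5}.
Summing m² from −5 to 5: Σ m_l² = 110.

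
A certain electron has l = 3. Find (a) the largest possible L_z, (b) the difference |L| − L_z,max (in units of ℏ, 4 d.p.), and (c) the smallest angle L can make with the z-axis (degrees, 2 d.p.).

L_z,max = lℏ = 3ℏ.
|L| − L_z,max = (2√3 − 3)ℏ ≈ 0.4641ℏ.
cos θ_min = 3/√12, so θ_min ≈ 30.00°.

L_z,max = 3ℏ; |L|−L_z,max ≈ 0.4641ℏ; θ_min ≈ 30.00°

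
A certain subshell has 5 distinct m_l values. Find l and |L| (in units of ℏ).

5 = 2l + 1, so l = (5−1)/2 = 2.
Then |L| = √(l(l+1)) ℏ = √6 ℏ.

l = 2, |L| = √6 ℏ ≈ 2.449ℏ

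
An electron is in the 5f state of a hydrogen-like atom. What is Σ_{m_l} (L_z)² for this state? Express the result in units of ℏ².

Σ(L_z)² = 28 ℏ²

For 5f, l = 3.
m_l ∈ {-3, -2, -1, 0, 1, 2, 3}.
Σ m_l² = l(l+1)(2l+1)/3 = 3·4·7/3 = 28.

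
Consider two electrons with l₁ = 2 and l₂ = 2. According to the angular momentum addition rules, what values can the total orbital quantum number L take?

L = 0, 1, 2, 3, 4

By the triangle rule, |l₁ − l₂| ≤ L ≤ l₁ + l₂.
Allowed values: L = 0, 1, 2, 3, 4.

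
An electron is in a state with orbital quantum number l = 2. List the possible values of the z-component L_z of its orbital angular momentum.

L_z ∈ {−2ℏ, −ℏ, 0, ℏ, 2ℏ}

L_z = m_l ℏ with m_l ranging from −l to +l in integer steps.
For l = 2: m_l ∈ {-2, -1, 0, 1, 2}.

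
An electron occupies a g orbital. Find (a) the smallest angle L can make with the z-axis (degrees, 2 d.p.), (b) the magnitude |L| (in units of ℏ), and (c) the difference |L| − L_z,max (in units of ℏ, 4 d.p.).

For a g orbital, l = 4.
cos θ_min = 4/√20, so θ_min ≈ 26.57°.
|L| = ℏ√(4·5) = 2√5 ℏ ≈ 4.472ℏ.
|L| − L_z,max = (2√5 − 4)ℏ ≈ 0.4721ℏ.

θ_min ≈ 26.57°; |L| = 2√5 ℏ ≈ 4.472ℏ; |L|−L_z,max ≈ 0.4721ℏ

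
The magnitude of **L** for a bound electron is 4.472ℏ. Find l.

Since |L|² = l(l+1)ℏ², l(l+1) = 20.
Solving: l = 4.

l = 4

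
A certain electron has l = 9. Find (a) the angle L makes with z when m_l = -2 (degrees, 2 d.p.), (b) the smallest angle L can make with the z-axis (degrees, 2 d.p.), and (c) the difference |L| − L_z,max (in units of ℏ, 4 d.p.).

For m_l = -2: cos θ = -2/√90, θ ≈ 102.17°.
cos θ_min = 9/√90, so θ_min ≈ 18.43°.
|L| − L_z,max = (3√10 − 9)ℏ ≈ 0.4868ℏ.

θ(m_l=-2) ≈ 102.17°; θ_min ≈ 18.43°; |L|−L_z,max ≈ 0.4868ℏ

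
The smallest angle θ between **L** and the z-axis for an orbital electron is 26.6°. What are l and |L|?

l = 4, |L| = 2√5 ℏ ≈ 4.472ℏ

cos θ_min = l/√(l(l+1)) = √(l/(l+1)), so l/(l+1) = cos²(26.6°) = 0.7995.
l = cos²θ/sin²θ ≈ 4.
Then |L| = ℏ√(4·5) = 2√5 ℏ.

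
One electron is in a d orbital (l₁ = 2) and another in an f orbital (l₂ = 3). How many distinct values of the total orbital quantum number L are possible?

5

The total orbital quantum number L ranges from |l₁ − l₂| to l₁ + l₂ in integer steps.
So L can be 1, 2, 3, 4, 5.
That is 5 values.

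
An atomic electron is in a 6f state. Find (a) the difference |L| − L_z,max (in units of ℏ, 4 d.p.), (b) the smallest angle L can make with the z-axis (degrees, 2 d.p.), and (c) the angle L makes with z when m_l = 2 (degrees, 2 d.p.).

6f means n = 6, l = 3.
|L| − L_z,max = (2√3 − 3)ℏ ≈ 0.4641ℏ.
cos θ_min = 3/√12, so θ_min ≈ 30.00°.
For m_l = 2: cos θ = 2/√12, θ ≈ 54.74°.

|L|−L_z,max ≈ 0.4641ℏ; θ_min ≈ 30.00°; θ(m_l=2) ≈ 54.74°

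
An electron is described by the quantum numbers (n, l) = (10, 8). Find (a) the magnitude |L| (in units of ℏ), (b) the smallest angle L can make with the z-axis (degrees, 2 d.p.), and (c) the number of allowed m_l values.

|L| = ℏ√(8·9) = 6√2 ℏ ≈ 8.485ℏ.
cos θ_min = 8/√72, so θ_min ≈ 19.47°.
There are 2l+1 = 17 values of m_l.

|L| = 6√2 ℏ ≈ 8.485ℏ; θ_min ≈ 19.47°; 17 values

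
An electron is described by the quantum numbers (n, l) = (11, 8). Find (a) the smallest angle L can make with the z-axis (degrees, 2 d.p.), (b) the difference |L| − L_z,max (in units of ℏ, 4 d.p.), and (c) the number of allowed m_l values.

cos θ_min = 8/√72, so θ_min ≈ 19.47°.
|L| − L_z,max = (6√2 − 8)ℏ ≈ 0.4853ℏ.
There are 2l+1 = 17 values of m_l.

θ_min ≈ 19.47°; |L|−L_z,max ≈ 0.4853ℏ; 17 values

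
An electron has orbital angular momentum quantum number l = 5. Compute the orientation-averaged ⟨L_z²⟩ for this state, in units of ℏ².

m_l runs from −5 to 5, i.e. {-5, -4, -3, -2, -1, 0, 1, 2, 3, 4, 5}.
⟨L_z²⟩ = ℏ²·(Σ m_l²)/(2l+1) = ℏ²·110/11 = 10ℏ².

⟨L_z²⟩ = 10 ℏ²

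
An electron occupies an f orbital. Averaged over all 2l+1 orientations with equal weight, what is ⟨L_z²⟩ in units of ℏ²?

For an f orbital, l = 3.
m_l ∈ {-3, -2, -1, 0, 1, 2, 3}.
⟨L_z²⟩ = ℏ²·l(l+1)/3 = 4ℏ².

⟨L_z²⟩ = 4 ℏ²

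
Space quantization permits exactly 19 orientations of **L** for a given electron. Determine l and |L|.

19 = 2l + 1, so l = (19−1)/2 = 9.
|L| = ℏ√(l(l+1)) = ℏ√(9·10) = 3√10 ℏ.

l = 9, |L| = 3√10 ℏ ≈ 9.487ℏ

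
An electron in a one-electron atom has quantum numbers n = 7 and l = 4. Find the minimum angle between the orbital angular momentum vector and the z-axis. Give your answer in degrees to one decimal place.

θ_min ≈ 26.6°

|L|² = l(l+1)ℏ² = 20ℏ², so |L| = 2√5 ℏ.
The smallest angle corresponds to the largest L_z, i.e. m_l = l = 4, giving L_z = 4ℏ.
cos θ_min = 4/√20, so θ_min ≈ 26.6°.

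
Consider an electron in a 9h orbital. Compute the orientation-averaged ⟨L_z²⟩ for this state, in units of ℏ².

⟨L_z²⟩ = 10 ℏ²

9h means n = 9, l = 5.
The allowed m_l values are -5, -4, -3, -2, -1, 0, 1, 2, 3, 4, 5.
⟨L_z²⟩ = ℏ²·(Σ m_l²)/(2l+1) = ℏ²·110/11 = 10ℏ².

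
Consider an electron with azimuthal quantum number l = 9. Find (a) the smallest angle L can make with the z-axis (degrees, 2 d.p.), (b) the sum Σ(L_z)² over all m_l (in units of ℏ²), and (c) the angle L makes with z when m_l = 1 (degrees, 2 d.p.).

θ_min ≈ 18.43°; Σ(L_z)² = 570 ℏ²; θ(m_l=1) ≈ 83.95°

cos θ_min = 9/√90, so θ_min ≈ 18.43°.
Σ m_l² = 570, so Σ(L_z)² = 570 ℏ².
For m_l = 1: cos θ = 1/√90, θ ≈ 83.95°.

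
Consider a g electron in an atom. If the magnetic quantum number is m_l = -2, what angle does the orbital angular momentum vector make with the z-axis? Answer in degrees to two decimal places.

A g state has l = 4.
|L| = ℏ√(l(l+1)) = 2√5 ℏ.
L_z = m_l ℏ = −2ℏ.
cos θ = L_z/|L| = -2/√20, so θ ≈ 116.57°.

θ ≈ 116.57°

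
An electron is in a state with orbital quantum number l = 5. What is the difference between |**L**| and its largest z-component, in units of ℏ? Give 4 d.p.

|L| − L_z,max ≈ 0.4772ℏ

|L| = √30 ℏ ≈ 5.4772ℏ, while L_z,max = lℏ = 5ℏ.
The difference is (√30 − 5)ℏ ≈ 0.4772ℏ.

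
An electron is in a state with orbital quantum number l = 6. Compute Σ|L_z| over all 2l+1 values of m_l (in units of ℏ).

m_l runs from −6 to 6, i.e. {-6, -5, -4, -3, -2, -1, 0, 1, 2, 3, 4, 5, 6}.
Σ|m_l| = 2·6(6+1)/2 = 42.

Σ|L_z| = 42 ℏ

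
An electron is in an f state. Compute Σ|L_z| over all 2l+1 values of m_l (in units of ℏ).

Σ|L_z| = 12 ℏ

For an f orbital, l = 3.
m_l ∈ {-3, -2, -1, 0, 1, 2, 3}.
Σ|m_l| = 2(1+2+…+3) = 12.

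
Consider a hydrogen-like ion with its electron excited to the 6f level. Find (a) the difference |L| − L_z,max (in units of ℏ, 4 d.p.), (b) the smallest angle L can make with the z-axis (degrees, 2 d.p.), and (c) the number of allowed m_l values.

The 6f level has l = 3.
|L| − L_z,max = (2√3 − 3)ℏ ≈ 0.4641ℏ.
cos θ_min = 3/√12, so θ_min ≈ 30.00°.
There are 2l+1 = 7 values of m_l.

|L|−L_z,max ≈ 0.4641ℏ; θ_min ≈ 30.00°; 7 values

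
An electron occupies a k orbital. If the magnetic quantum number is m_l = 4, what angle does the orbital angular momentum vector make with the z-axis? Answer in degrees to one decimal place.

θ ≈ 57.7°

A k state has l = 7.
|L|² = l(l+1)ℏ² = 56ℏ², so |L| = 2√14 ℏ.
L_z = m_l ℏ = 4ℏ.
cos θ = L_z/|L| = 4/√56, so θ ≈ 57.7°.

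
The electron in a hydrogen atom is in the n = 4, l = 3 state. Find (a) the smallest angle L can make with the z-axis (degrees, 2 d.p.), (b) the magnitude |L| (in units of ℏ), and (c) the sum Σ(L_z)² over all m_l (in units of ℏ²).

θ_min ≈ 30.00°; |L| = 2√3 ℏ ≈ 3.464ℏ; Σ(L_z)² = 28 ℏ²

cos θ_min = 3/√12, so θ_min ≈ 30.00°.
|L| = ℏ√(3·4) = 2√3 ℏ ≈ 3.464ℏ.
Σ m_l² = 28, so Σ(L_z)² = 28 ℏ².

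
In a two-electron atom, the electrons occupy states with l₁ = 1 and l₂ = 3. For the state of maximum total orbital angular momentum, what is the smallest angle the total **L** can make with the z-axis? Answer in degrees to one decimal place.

θ_min ≈ 26.6°

L runs from |1 − 3| = 2 to 1 + 3 = 4.
L ∈ {2, 3, 4}.
The maximum is L = 4, with |L_tot| = ℏ√(4·5) = 2√5 ℏ.
The minimum angle with z is arccos(4/√20) ≈ 26.6°.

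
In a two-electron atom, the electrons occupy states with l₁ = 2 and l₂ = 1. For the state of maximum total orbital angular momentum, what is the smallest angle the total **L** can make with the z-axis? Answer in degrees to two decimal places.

θ_min ≈ 30.00°

L runs from |2 − 1| = 1 to 2 + 1 = 3.
L ∈ {1, 2, 3}.
The maximum is L = 3, with |L_tot| = ℏ√(3·4) = 2√3 ℏ.
The minimum angle with z is arccos(3/√12) ≈ 30.00°.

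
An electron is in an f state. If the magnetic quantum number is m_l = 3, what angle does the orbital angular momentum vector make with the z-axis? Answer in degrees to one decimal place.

θ ≈ 30.0°

An f state has l = 3.
|L|² = l(l+1)ℏ² = 12ℏ², so |L| = 2√3 ℏ.
L_z = m_l ℏ = 3ℏ.
cos θ = L_z/|L| = 3/√12, so θ ≈ 30.0°.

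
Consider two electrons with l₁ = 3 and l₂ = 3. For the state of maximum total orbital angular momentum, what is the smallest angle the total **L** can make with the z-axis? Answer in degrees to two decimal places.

L runs from |3 − 3| = 0 to 3 + 3 = 6.
So L can be 0, 1, 2, 3, 4, 5, 6.
The maximum is L = 6, with |L_tot| = ℏ√(6·7) = √42 ℏ.
The minimum angle with z is arccos(6/√42) ≈ 22.21°.

θ_min ≈ 22.21°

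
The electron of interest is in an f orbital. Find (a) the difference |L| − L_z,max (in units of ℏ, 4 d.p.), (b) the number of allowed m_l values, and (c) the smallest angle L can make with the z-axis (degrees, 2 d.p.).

|L|−L_z,max ≈ 0.4641ℏ; 7 values; θ_min ≈ 30.00°

For an f orbital, l = 3.
|L| − L_z,max = (2√3 − 3)ℏ ≈ 0.4641ℏ.
There are 2l+1 = 7 values of m_l.
cos θ_min = 3/√12, so θ_min ≈ 30.00°.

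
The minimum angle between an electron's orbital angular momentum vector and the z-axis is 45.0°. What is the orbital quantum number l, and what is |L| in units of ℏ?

cos θ_min = l/√(l(l+1)) = √(l/(l+1)), so l/(l+1) = cos²(45.0°) = 0.5000.
Thus l = 0.5000/(1 − 0.5000) ≈ 1.
Then |L| = ℏ√(1·2) = √2 ℏ.

l = 1, |L| = √2 ℏ ≈ 1.414ℏ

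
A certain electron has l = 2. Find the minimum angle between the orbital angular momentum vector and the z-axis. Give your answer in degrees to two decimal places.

|L| = √(l(l+1)) ℏ = √6 ℏ.
The smallest angle corresponds to the largest L_z, i.e. m_l = l = 2, giving L_z = 2ℏ.
cos θ_min = 2/√6, so θ_min ≈ 35.26°.

θ_min ≈ 35.26°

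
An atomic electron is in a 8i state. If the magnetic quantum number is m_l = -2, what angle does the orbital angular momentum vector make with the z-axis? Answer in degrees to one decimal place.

θ ≈ 108.0°

8i means n = 8, l = 6.
|L|² = l(l+1)ℏ² = 42ℏ², so |L| = √42 ℏ.
L_z = m_l ℏ = −2ℏ.
cos θ = L_z/|L| = -2/√42, so θ ≈ 108.0°.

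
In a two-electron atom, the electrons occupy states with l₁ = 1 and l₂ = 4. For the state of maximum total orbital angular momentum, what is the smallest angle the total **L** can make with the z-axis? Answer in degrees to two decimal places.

θ_min ≈ 24.09°

By the triangle rule, |l₁ − l₂| ≤ L ≤ l₁ + l₂.
So L can be 3, 4, 5.
The maximum is L = 5, with |L_tot| = ℏ√(5·6) = √30 ℏ.
The minimum angle with z is arccos(5/√30) ≈ 24.09°.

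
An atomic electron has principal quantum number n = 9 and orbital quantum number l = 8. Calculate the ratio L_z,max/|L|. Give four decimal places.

|L| = 6√2 ℏ ≈ 8.4853ℏ, while L_z,max = lℏ = 8ℏ.
L_z,max/|L| = 8/√72 = 0.9428.

L_z,max/|L| = 0.9428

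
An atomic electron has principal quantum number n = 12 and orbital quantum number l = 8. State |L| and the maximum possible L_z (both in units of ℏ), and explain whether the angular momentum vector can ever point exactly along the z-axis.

No: L_z,max = 8ℏ < |L| = 6√2 ℏ ≈ 8.485ℏ

|L| = 6√2 ℏ ≈ 8.4853ℏ, while L_z,max = lℏ = 8ℏ.
Since |L| > L_z,max, the vector can never point exactly along z; the closest it comes is θ_min = arccos(8/√72) ≈ 19.5°.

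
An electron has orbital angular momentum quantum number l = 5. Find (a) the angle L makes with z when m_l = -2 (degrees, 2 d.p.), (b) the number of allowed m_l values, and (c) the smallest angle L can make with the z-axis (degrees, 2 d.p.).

θ(m_l=-2) ≈ 111.42°; 11 values; θ_min ≈ 24.09°

For m_l = -2: cos θ = -2/√30, θ ≈ 111.42°.
There are 2l+1 = 11 values of m_l.
cos θ_min = 5/√30, so θ_min ≈ 24.09°.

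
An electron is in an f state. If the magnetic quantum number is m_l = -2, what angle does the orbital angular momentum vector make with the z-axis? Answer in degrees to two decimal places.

For an f orbital, l = 3.
|L| = ℏ√(l(l+1)) = 2√3 ℏ.
L_z = m_l ℏ = −2ℏ.
cos θ = L_z/|L| = -2/√12, so θ ≈ 125.26°.

θ ≈ 125.26°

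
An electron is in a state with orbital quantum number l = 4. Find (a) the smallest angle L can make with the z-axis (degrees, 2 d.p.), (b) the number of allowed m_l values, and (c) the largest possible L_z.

cos θ_min = 4/√20, so θ_min ≈ 26.57°.
There are 2l+1 = 9 values of m_l.
L_z,max = lℏ = 4ℏ.

θ_min ≈ 26.57°; 9 values; L_z,max = 4ℏ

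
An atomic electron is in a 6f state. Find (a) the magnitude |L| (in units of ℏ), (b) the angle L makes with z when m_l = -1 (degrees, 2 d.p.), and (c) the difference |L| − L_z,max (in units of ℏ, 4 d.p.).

|L| = 2√3 ℏ ≈ 3.464ℏ; θ(m_l=-1) ≈ 106.78°; |L|−L_z,max ≈ 0.4641ℏ

The 6f subshell has l = 3.
|L| = ℏ√(3·4) = 2√3 ℏ ≈ 3.464ℏ.
For m_l = -1: cos θ = -1/√12, θ ≈ 106.78°.
|L| − L_z,max = (2√3 − 3)ℏ ≈ 0.4641ℏ.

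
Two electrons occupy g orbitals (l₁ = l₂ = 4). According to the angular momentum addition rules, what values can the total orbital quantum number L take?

L = 0, 1, 2, 3, 4, 5, 6, 7, 8

By the triangle rule, |l₁ − l₂| ≤ L ≤ l₁ + l₂.
Allowed values: L = 0, 1, 2, 3, 4, 5, 6, 7, 8.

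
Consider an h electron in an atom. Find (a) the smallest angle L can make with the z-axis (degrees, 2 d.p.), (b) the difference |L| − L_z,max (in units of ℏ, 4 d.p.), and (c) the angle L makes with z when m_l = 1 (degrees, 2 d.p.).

The letter h corresponds to l = 5.
cos θ_min = 5/√30, so θ_min ≈ 24.09°.
|L| − L_z,max = (√30 − 5)ℏ ≈ 0.4772ℏ.
For m_l = 1: cos θ = 1/√30, θ ≈ 79.48°.

θ_min ≈ 24.09°; |L|−L_z,max ≈ 0.4772ℏ; θ(m_l=1) ≈ 79.48°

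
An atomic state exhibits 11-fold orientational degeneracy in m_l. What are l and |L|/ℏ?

2l + 1 = 11 ⇒ l = 5.
|L| = ℏ√(l(l+1)) = ℏ√(5·6) = √30 ℏ.

l = 5, |L| = √30 ℏ ≈ 5.477ℏ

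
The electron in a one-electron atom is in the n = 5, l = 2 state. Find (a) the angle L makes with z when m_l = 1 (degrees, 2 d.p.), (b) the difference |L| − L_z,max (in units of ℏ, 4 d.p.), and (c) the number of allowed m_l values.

θ(m_l=1) ≈ 65.91°; |L|−L_z,max ≈ 0.4495ℏ; 5 values

For m_l = 1: cos θ = 1/√6, θ ≈ 65.91°.
|L| − L_z,max = (√6 − 2)ℏ ≈ 0.4495ℏ.
There are 2l+1 = 5 values of m_l.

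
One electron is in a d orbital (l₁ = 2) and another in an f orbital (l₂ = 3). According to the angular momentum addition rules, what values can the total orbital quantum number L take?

L = 1, 2, 3, 4, 5

L runs from |2 − 3| = 1 to 2 + 3 = 5.
Allowed values: L = 1, 2, 3, 4, 5.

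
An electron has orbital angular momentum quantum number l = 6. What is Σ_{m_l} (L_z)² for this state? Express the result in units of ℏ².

Σ(L_z)² = 182 ℏ²

m_l runs from −6 to 6, i.e. {-6, -5, -4, -3, -2, -1, 0, 1, 2, 3, 4, 5, 6}.
Summing m² from −6 to 6: Σ m_l² = 182.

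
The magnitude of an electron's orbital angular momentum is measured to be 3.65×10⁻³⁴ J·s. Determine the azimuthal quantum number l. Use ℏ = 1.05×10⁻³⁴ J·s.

l = 3

|L|/ℏ = (3.65×10⁻³⁴)/(1.05×10⁻³⁴) ≈ 3.476.
Set l(l+1) = 12.08; the integer solution is l = 3.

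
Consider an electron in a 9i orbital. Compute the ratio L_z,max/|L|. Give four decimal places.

The 9i subshell has l = 6.
|L| = √42 ℏ ≈ 6.4807ℏ, while L_z,max = lℏ = 6ℏ.
L_z,max/|L| = 6/√42 = 0.9258.

L_z,max/|L| = 0.9258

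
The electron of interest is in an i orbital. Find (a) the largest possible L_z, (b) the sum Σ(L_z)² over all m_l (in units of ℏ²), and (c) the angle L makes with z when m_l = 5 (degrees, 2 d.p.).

For an i orbital, l = 6.
L_z,max = lℏ = 6ℏ.
Σ m_l² = 182, so Σ(L_z)² = 182 ℏ².
For m_l = 5: cos θ = 5/√42, θ ≈ 39.51°.

L_z,max = 6ℏ; Σ(L_z)² = 182 ℏ²; θ(m_l=5) ≈ 39.51°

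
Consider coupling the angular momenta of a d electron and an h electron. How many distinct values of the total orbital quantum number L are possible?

Angular momentum addition gives L = |l₁ − l₂|, …, l₁ + l₂.
L ∈ {3, 4, 5, 6, 7}.
That is 5 values.

5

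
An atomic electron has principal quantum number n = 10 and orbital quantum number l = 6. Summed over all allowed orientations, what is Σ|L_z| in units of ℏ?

Σ|L_z| = 42 ℏ

The allowed m_l values are -6, -5, -4, -3, -2, -1, 0, 1, 2, 3, 4, 5, 6.
Σ|m_l| = 2(1+2+…+6) = 42.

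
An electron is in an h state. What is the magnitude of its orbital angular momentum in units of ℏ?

|L| = √30 ℏ ≈ 5.477ℏ

An h state has l = 5.
|L| = ℏ√(l(l+1)) = ℏ√(5·6) = √30 ℏ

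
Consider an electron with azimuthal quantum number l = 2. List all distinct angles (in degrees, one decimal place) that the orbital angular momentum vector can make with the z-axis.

|L| = ℏ√(l(l+1)) = √6 ℏ.
cos θ = m_l/√6 for each m_l ∈ {-2, -1, 0, 1, 2}.

θ ∈ {35.3°, 65.9°, 90.0°, 114.1°, 144.7°}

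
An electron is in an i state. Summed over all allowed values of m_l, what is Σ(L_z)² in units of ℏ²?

The letter i corresponds to l = 6.
m_l runs from −6 to 6, i.e. {-6, -5, -4, -3, -2, -1, 0, 1, 2, 3, 4, 5, 6}.
Σ m_l² = l(l+1)(2l+1)/3 = 6·7·13/3 = 182.

Σ(L_z)² = 182 ℏ²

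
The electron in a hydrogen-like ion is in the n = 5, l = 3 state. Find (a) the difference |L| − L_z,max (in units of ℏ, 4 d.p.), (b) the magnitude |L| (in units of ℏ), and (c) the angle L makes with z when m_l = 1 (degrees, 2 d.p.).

|L|−L_z,max ≈ 0.4641ℏ; |L| = 2√3 ℏ ≈ 3.464ℏ; θ(m_l=1) ≈ 73.22°

|L| − L_z,max = (2√3 − 3)ℏ ≈ 0.4641ℏ.
|L| = ℏ√(3·4) = 2√3 ℏ ≈ 3.464ℏ.
For m_l = 1: cos θ = 1/√12, θ ≈ 73.22°.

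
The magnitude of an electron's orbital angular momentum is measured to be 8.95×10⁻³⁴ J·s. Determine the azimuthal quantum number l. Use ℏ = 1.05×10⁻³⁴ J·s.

Dividing by ℏ: |L|/ℏ ≈ 8.524.
Set l(l+1) = 72.66; the integer solution is l = 8.

l = 8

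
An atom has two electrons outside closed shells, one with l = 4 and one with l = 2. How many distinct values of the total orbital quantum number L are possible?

5

Angular momentum addition gives L = |l₁ − l₂|, …, l₁ + l₂.
So L can be 2, 3, 4, 5, 6.
That is 5 values.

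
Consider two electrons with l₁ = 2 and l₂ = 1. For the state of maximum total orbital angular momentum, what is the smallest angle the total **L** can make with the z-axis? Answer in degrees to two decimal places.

θ_min ≈ 30.00°

The total orbital quantum number L ranges from |l₁ − l₂| to l₁ + l₂ in integer steps.
L ∈ {1, 2, 3}.
The maximum is L = 3, with |L_tot| = ℏ√(3·4) = 2√3 ℏ.
The minimum angle with z is arccos(3/√12) ≈ 30.00°.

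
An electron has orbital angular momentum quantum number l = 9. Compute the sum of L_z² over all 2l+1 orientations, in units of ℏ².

m_l runs from −9 to 9, i.e. {-9, -8, -7, -6, -5, -4, -3, -2, -1, 0, 1, 2, 3, 4, 5, 6, 7, 8, 9}.
Σ m_l² = 2·(1 + 4 + 9 + 16 + 25 + 36 + 49 + 64 + 81) = 570.

Σ(L_z)² = 570 ℏ²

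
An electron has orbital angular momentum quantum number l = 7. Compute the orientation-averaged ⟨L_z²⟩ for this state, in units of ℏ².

⟨L_z²⟩ = 18.67 ℏ²

The allowed m_l values are -7, -6, -5, -4, -3, -2, -1, 0, 1, 2, 3, 4, 5, 6, 7.
⟨L_z²⟩ = ℏ²·(Σ m_l²)/(2l+1) = ℏ²·280/15 = 18.67ℏ².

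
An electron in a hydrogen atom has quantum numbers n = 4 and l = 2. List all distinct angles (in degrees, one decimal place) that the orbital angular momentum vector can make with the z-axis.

θ ∈ {35.3°, 65.9°, 90.0°, 114.1°, 144.7°}

|L|² = l(l+1)ℏ² = 6ℏ², so |L| = √6 ℏ.
cos θ = m_l/√6 for each m_l ∈ {-2, -1, 0, 1, 2}.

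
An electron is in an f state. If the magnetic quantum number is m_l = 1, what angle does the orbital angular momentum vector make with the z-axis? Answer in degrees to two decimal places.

The letter f corresponds to l = 3.
|L| = ℏ√(l(l+1)) = 2√3 ℏ.
L_z = m_l ℏ = 1ℏ.
cos θ = L_z/|L| = 1/√12, so θ ≈ 73.22°.

θ ≈ 73.22°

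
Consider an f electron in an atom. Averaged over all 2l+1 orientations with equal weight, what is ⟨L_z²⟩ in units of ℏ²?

⟨L_z²⟩ = 4 ℏ²

For an f orbital, l = 3.
The allowed m_l values are -3, -2, -1, 0, 1, 2, 3.
Average of L_z² over 7 states: 28/7 ℏ² = 4 ℏ².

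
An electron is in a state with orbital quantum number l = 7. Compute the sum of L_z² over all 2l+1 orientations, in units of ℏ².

Σ(L_z)² = 280 ℏ²

The allowed m_l values are -7, -6, -5, -4, -3, -2, -1, 0, 1, 2, 3, 4, 5, 6, 7.
Σ m_l² = 2·(1 + 4 + 9 + 16 + 25 + 36 + 49) = 280.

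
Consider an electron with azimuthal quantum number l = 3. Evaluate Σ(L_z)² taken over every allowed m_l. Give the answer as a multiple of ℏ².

Σ(L_z)² = 28 ℏ²

The allowed m_l values are -3, -2, -1, 0, 1, 2, 3.
Σ m_l² = 2·(1 + 4 + 9) = 28.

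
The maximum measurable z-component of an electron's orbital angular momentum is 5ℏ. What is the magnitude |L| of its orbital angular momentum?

|L| = √30 ℏ ≈ 5.477ℏ

The maximum L_z equals lℏ, giving l = 5.
|L| = √(l(l+1)) ℏ = √30 ℏ.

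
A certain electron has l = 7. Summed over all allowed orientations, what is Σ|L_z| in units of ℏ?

m_l ∈ {-7, -6, -5, -4, -3, -2, -1, 0, 1, 2, 3, 4, 5, 6, 7}.
Σ|m_l| = 2(1+2+…+7) = 56.

Σ|L_z| = 56 ℏ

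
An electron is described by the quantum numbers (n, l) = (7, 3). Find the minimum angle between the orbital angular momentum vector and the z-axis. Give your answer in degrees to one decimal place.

θ_min ≈ 30.0°

|L|² = l(l+1)ℏ² = 12ℏ², so |L| = 2√3 ℏ.
The smallest angle corresponds to the largest L_z, i.e. m_l = l = 3, giving L_z = 3ℏ.
cos θ_min = 3/√12, so θ_min ≈ 30.0°.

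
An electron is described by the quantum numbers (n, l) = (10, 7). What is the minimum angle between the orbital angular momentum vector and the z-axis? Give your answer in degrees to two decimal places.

|L|² = l(l+1)ℏ² = 56ℏ², so |L| = 2√14 ℏ.
The smallest angle corresponds to the largest L_z, i.e. m_l = l = 7, giving L_z = 7ℏ.
cos θ_min = 7/√56, so θ_min ≈ 20.70°.

θ_min ≈ 20.70°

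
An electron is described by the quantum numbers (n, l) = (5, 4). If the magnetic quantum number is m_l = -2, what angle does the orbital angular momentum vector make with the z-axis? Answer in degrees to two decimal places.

θ ≈ 116.57°

|L|² = l(l+1)ℏ² = 20ℏ², so |L| = 2√5 ℏ.
L_z = m_l ℏ = −2ℏ.
cos θ = L_z/|L| = -2/√20, so θ ≈ 116.57°.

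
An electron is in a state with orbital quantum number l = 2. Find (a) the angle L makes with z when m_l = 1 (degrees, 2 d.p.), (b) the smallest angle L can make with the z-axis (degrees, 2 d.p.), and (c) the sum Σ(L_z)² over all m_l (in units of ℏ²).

For m_l = 1: cos θ = 1/√6, θ ≈ 65.91°.
cos θ_min = 2/√6, so θ_min ≈ 35.26°.
Σ m_l² = 10, so Σ(L_z)² = 10 ℏ².

θ(m_l=1) ≈ 65.91°; θ_min ≈ 35.26°; Σ(L_z)² = 10 ℏ²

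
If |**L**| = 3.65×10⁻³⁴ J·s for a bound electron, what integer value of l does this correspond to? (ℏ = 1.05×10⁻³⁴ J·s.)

Dividing by ℏ: |L|/ℏ ≈ 3.476.
Set l(l+1) = 12.08; the integer solution is l = 3.

l = 3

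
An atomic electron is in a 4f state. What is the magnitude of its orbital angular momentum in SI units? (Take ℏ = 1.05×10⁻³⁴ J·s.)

|L| = 3.64×10⁻³⁴ J·s

The 4f subshell has l = 3.
|L| = ℏ√(l(l+1)) = ℏ√(3·4) = 2√3 ℏ
Numerically, |L| = 3.464 × (1.05×10⁻³⁴ J·s) = 3.64×10⁻³⁴ J·s.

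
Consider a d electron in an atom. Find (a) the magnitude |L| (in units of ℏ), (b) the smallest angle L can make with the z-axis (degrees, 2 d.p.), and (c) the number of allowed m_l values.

|L| = √6 ℏ ≈ 2.449ℏ; θ_min ≈ 35.26°; 5 values

The letter d corresponds to l = 2.
|L| = ℏ√(2·3) = √6 ℏ ≈ 2.449ℏ.
cos θ_min = 2/√6, so θ_min ≈ 35.26°.
There are 2l+1 = 5 values of m_l.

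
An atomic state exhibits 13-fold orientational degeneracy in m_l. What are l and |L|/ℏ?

Since there are 2l+1 = 13 values of m_l, l = 6.
|L| = ℏ√(l(l+1)) = ℏ√(6·7) = √42 ℏ.

l = 6, |L| = √42 ℏ ≈ 6.481ℏ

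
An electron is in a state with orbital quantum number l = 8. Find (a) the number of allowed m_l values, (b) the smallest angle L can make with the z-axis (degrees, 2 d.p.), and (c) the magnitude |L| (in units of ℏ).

There are 2l+1 = 17 values of m_l.
cos θ_min = 8/√72, so θ_min ≈ 19.47°.
|L| = ℏ√(8·9) = 6√2 ℏ ≈ 8.485ℏ.

17 values; θ_min ≈ 19.47°; |L| = 6√2 ℏ ≈ 8.485ℏ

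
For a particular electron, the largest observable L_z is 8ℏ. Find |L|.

|L| = 6√2 ℏ ≈ 8.485ℏ

The maximum L_z equals lℏ, giving l = 8.
|L| = √(l(l+1)) ℏ = 6√2 ℏ.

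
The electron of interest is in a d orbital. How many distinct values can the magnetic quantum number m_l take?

A d state has l = 2.
The number of m_l values is 2l + 1 = 2·2 + 1 = 5.

5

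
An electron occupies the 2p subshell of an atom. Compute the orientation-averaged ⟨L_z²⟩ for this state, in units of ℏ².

⟨L_z²⟩ = 0.6667 ℏ²

2p means n = 2, l = 1.
m_l runs from −1 to 1, i.e. {-1, 0, 1}.
⟨L_z²⟩ = ℏ²·l(l+1)/3 = 0.6667ℏ².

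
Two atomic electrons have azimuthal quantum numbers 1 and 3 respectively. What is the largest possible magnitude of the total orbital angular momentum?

By the triangle rule, |l₁ − l₂| ≤ L ≤ l₁ + l₂.
So L can be 2, 3, 4.
The largest magnitude corresponds to L = 4: |L_tot| = ℏ√(4·5) = 2√5 ℏ.

|L_tot|_max = 2√5 ℏ ≈ 4.472ℏ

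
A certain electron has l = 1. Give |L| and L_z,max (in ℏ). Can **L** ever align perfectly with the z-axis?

|L| = √2 ℏ ≈ 1.4142ℏ, while L_z,max = lℏ = 1ℏ.
Since |L| > L_z,max, the vector can never point exactly along z; the closest it comes is θ_min = arccos(1/√2) ≈ 45.0°.

No: L_z,max = 1ℏ < |L| = √2 ℏ ≈ 1.414ℏ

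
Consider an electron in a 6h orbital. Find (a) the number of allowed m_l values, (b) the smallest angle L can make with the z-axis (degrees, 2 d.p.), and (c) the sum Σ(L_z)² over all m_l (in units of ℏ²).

11 values; θ_min ≈ 24.09°; Σ(L_z)² = 110 ℏ²

6h means n = 6, l = 5.
There are 2l+1 = 11 values of m_l.
cos θ_min = 5/√30, so θ_min ≈ 24.09°.
Σ m_l² = 110, so Σ(L_z)² = 110 ℏ².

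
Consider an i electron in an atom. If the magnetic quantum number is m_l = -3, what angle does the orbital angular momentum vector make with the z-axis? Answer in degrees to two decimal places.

θ ≈ 117.58°

For an i orbital, l = 6.
|L| = ℏ√(l(l+1)) = √42 ℏ.
L_z = m_l ℏ = −3ℏ.
cos θ = L_z/|L| = -3/√42, so θ ≈ 117.58°.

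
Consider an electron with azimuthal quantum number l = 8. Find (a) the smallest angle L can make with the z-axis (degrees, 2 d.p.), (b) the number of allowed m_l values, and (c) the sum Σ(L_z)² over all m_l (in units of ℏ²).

θ_min ≈ 19.47°; 17 values; Σ(L_z)² = 408 ℏ²

cos θ_min = 8/√72, so θ_min ≈ 19.47°.
There are 2l+1 = 17 values of m_l.
Σ m_l² = 408, so Σ(L_z)² = 408 ℏ².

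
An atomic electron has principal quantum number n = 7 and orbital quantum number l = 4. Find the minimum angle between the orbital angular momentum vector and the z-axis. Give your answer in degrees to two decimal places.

θ_min ≈ 26.57°

|L| = √(l(l+1)) ℏ = 2√5 ℏ.
The smallest angle corresponds to the largest L_z, i.e. m_l = l = 4, giving L_z = 4ℏ.
cos θ_min = 4/√20, so θ_min ≈ 26.57°.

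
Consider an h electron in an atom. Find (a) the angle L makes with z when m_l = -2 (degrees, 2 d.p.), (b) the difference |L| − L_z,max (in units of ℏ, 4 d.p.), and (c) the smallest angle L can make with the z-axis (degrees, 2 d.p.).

An h state has l = 5.
For m_l = -2: cos θ = -2/√30, θ ≈ 111.42°.
|L| − L_z,max = (√30 − 5)ℏ ≈ 0.4772ℏ.
cos θ_min = 5/√30, so θ_min ≈ 24.09°.

θ(m_l=-2) ≈ 111.42°; |L|−L_z,max ≈ 0.4772ℏ; θ_min ≈ 24.09°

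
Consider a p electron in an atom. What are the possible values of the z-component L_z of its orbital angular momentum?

L_z ∈ {−ℏ, 0, ℏ}

The letter p corresponds to l = 1.
L_z = m_l ℏ with m_l ranging from −l to +l in integer steps.
For l = 1: m_l ∈ {-1, 0, 1}.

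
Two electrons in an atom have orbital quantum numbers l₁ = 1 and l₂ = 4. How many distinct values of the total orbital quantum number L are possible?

3

L runs from |1 − 4| = 3 to 1 + 4 = 5.
L ∈ {3, 4, 5}.
That is 3 values.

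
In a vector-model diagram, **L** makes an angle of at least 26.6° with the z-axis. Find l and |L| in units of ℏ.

cos θ_min = l/√(l(l+1)) = √(l/(l+1)), so l/(l+1) = cos²(26.6°) = 0.7995.
Thus l = 0.7995/(1 − 0.7995) ≈ 4.
Then |L| = ℏ√(4·5) = 2√5 ℏ.

l = 4, |L| = 2√5 ℏ ≈ 4.472ℏ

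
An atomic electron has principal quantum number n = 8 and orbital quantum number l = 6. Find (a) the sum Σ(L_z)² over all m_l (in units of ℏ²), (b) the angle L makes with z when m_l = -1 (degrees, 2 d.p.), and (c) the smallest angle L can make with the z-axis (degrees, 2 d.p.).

Σ(L_z)² = 182 ℏ²; θ(m_l=-1) ≈ 98.88°; θ_min ≈ 22.21°

Σ m_l² = 182, so Σ(L_z)² = 182 ℏ².
For m_l = -1: cos θ = -1/√42, θ ≈ 98.88°.
cos θ_min = 6/√42, so θ_min ≈ 22.21°.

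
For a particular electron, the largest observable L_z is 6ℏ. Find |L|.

|L| = √42 ℏ ≈ 6.481ℏ

L_z,max = lℏ, so l = 6.
|L| = ℏ√(l(l+1)) = √42 ℏ.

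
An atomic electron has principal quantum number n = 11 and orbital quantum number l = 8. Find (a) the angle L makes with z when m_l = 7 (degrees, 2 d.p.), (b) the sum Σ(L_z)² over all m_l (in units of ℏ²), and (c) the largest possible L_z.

For m_l = 7: cos θ = 7/√72, θ ≈ 34.42°.
Σ m_l² = 408, so Σ(L_z)² = 408 ℏ².
L_z,max = lℏ = 8ℏ.

θ(m_l=7) ≈ 34.42°; Σ(L_z)² = 408 ℏ²; L_z,max = 8ℏ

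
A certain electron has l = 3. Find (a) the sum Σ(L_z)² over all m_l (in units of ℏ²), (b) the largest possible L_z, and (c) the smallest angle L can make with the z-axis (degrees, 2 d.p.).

Σ m_l² = 28, so Σ(L_z)² = 28 ℏ².
L_z,max = lℏ = 3ℏ.
cos θ_min = 3/√12, so θ_min ≈ 30.00°.

Σ(L_z)² = 28 ℏ²; L_z,max = 3ℏ; θ_min ≈ 30.00°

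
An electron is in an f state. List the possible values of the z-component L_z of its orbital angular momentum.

L_z ∈ {−3ℏ, −2ℏ, −ℏ, 0, ℏ, 2ℏ, 3ℏ}

The letter f corresponds to l = 3.
L_z = m_l ℏ with m_l ranging from −l to +l in integer steps.
For l = 3: m_l ∈ {-3, -2, -1, 0, 1, 2, 3}.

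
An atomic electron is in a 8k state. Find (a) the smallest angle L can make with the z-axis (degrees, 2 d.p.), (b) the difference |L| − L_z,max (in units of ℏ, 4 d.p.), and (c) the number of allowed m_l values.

The 8k subshell has l = 7.
cos θ_min = 7/√56, so θ_min ≈ 20.70°.
|L| − L_z,max = (2√14 − 7)ℏ ≈ 0.4833ℏ.
There are 2l+1 = 15 values of m_l.

θ_min ≈ 20.70°; |L|−L_z,max ≈ 0.4833ℏ; 15 values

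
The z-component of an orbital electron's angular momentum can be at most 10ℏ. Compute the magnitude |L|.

L_z,max = lℏ, so l = 10.
|L| = √(l(l+1)) ℏ = √110 ℏ.

|L| = √110 ℏ ≈ 10.488ℏ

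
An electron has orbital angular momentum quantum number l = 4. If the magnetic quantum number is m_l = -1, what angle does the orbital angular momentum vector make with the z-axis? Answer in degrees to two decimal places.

θ ≈ 102.92°

|L|² = l(l+1)ℏ² = 20ℏ², so |L| = 2√5 ℏ.
L_z = m_l ℏ = −1ℏ.
cos θ = L_z/|L| = -1/√20, so θ ≈ 102.92°.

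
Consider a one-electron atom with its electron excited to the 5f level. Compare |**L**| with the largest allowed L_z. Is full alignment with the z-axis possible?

No: L_z,max = 3ℏ < |L| = 2√3 ℏ ≈ 3.464ℏ

The 5f level has l = 3.
|L| = 2√3 ℏ ≈ 3.4641ℏ, while L_z,max = lℏ = 3ℏ.
Since |L| > L_z,max, the vector can never point exactly along z; the closest it comes is θ_min = arccos(3/√12) ≈ 30.0°.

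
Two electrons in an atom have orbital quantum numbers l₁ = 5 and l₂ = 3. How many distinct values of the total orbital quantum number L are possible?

7

L runs from |5 − 3| = 2 to 5 + 3 = 8.
So L can be 2, 3, 4, 5, 6, 7, 8.
That is 7 values.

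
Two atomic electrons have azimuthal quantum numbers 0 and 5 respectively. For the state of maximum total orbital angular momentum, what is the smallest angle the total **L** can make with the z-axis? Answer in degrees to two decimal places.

Angular momentum addition gives L = |l₁ − l₂|, …, l₁ + l₂.
L ∈ {5}.
The maximum is L = 5, with |L_tot| = ℏ√(5·6) = √30 ℏ.
The minimum angle with z is arccos(5/√30) ≈ 24.09°.

θ_min ≈ 24.09°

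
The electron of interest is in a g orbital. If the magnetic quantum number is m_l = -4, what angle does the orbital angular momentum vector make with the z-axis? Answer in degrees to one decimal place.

θ ≈ 153.4°

For a g orbital, l = 4.
|L| = ℏ√(l(l+1)) = 2√5 ℏ.
L_z = m_l ℏ = −4ℏ.
cos θ = L_z/|L| = -4/√20, so θ ≈ 153.4°.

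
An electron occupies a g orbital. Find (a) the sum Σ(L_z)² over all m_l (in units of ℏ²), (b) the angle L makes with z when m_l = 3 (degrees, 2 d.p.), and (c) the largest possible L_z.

For a g orbital, l = 4.
Σ m_l² = 60, so Σ(L_z)² = 60 ℏ².
For m_l = 3: cos θ = 3/√20, θ ≈ 47.87°.
L_z,max = lℏ = 4ℏ.

Σ(L_z)² = 60 ℏ²; θ(m_l=3) ≈ 47.87°; L_z,max = 4ℏ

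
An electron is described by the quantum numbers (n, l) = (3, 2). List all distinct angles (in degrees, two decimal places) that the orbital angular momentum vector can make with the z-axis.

θ ∈ {35.26°, 65.91°, 90.00°, 114.09°, 144.74°}

|L|² = l(l+1)ℏ² = 6ℏ², so |L| = √6 ℏ.
cos θ = m_l/√6 for each m_l ∈ {-2, -1, 0, 1, 2}.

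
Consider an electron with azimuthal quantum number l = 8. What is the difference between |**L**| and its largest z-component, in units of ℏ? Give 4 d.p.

|L| − L_z,max ≈ 0.4853ℏ

|L| = 6√2 ℏ ≈ 8.4853ℏ, while L_z,max = lℏ = 8ℏ.
The difference is (6√2 − 8)ℏ ≈ 0.4853ℏ.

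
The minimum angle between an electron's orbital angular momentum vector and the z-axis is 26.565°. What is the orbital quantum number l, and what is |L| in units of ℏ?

l = 4, |L| = 2√5 ℏ ≈ 4.472ℏ

At minimum angle, m_l = l, so cos θ = l/√(l(l+1)); cos²θ = l/(l+1) = 0.8000.
Solving: l = 4.
Then |L| = ℏ√(4·5) = 2√5 ℏ.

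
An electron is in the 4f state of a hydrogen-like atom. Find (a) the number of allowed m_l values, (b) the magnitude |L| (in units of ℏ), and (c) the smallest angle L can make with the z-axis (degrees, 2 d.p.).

7 values; |L| = 2√3 ℏ ≈ 3.464ℏ; θ_min ≈ 30.00°

For 4f, l = 3.
There are 2l+1 = 7 values of m_l.
|L| = ℏ√(3·4) = 2√3 ℏ ≈ 3.464ℏ.
cos θ_min = 3/√12, so θ_min ≈ 30.00°.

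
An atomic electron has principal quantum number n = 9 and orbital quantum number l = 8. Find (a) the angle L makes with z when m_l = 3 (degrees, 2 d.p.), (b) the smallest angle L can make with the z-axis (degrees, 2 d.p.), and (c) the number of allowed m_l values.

For m_l = 3: cos θ = 3/√72, θ ≈ 69.30°.
cos θ_min = 8/√72, so θ_min ≈ 19.47°.
There are 2l+1 = 17 values of m_l.

θ(m_l=3) ≈ 69.30°; θ_min ≈ 19.47°; 17 values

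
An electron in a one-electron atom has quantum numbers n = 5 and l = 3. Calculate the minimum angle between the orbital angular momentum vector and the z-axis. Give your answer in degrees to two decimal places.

|L| = ℏ√(l(l+1)) = 2√3 ℏ.
The smallest angle corresponds to the largest L_z, i.e. m_l = l = 3, giving L_z = 3ℏ.
cos θ_min = 3/√12, so θ_min ≈ 30.00°.

θ_min ≈ 30.00°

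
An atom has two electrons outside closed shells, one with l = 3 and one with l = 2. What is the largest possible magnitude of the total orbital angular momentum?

Angular momentum addition gives L = |l₁ − l₂|, …, l₁ + l₂.
So L can be 1, 2, 3, 4, 5.
The largest magnitude corresponds to L = 5: |L_tot| = ℏ√(5·6) = √30 ℏ.

|L_tot|_max = √30 ℏ ≈ 5.477ℏ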